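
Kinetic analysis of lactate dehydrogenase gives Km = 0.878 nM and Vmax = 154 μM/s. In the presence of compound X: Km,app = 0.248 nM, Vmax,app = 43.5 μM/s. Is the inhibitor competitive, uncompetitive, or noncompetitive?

Both Km and Vmax decrease by the same factor (~3.54-fold) — characteristic of uncompetitive inhibition.

uncompetitive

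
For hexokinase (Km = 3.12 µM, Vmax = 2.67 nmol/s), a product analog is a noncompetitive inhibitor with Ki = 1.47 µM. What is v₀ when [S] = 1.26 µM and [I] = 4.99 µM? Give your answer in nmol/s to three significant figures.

α = 1 + [I]/Ki = 1 + 4.99/1.47 = 4.395.
For a noncompetitive inhibitor, Vmax is reduced to Vmax/α while Km is unchanged: Km,app = 3.12 µM, Vmax,app = 0.608 nmol/s.
v = Vmax,app·[S]/(Km,app + [S]) = 0.608 × 1.26/(3.12 + 1.26) = 0.175 nmol/s.

0.175 nmol/s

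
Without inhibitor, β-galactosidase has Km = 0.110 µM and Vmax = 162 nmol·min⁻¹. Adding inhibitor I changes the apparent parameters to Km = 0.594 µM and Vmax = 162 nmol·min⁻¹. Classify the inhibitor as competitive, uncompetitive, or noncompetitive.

Km increases (0.110 → 0.594 µM) while Vmax is unchanged — the hallmark of competitive inhibition.

competitive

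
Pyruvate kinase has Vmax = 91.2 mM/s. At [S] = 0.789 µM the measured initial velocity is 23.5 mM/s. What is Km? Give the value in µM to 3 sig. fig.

v/Vmax = 23.5/91.2 = 0.2577 = [S]/(Km+[S]).
So Km + [S] = [S]/0.2577 = 3.062 µM, giving Km = 3.062 − 0.789 = 2.27 µM.

2.27 µM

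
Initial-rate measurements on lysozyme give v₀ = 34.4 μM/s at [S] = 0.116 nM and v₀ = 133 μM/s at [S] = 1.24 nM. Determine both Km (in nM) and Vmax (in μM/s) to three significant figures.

From v = Vmax[S]/(Km+[S]), each point gives Vmax = v(Km+[S])/[S].
Equating: 34.4(Km+0.116)/0.116 = 133(Km+1.24)/1.24.
296.6·Km + 34.4 = 107.3·Km + 133, so (296.6 − 107.3)·Km = 133 − 34.4.
Km = 98.60/189.3 = 0.521 nM; then Vmax = 34.4(0.521+0.116)/0.116 = 189 μM/s.

Km = 0.521 nM; Vmax = 189 μM/s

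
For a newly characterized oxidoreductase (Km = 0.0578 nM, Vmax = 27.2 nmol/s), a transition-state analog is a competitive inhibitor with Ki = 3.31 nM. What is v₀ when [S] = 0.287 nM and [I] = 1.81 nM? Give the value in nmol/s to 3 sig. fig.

With α = 1 + [I]/Ki = 1 + 1.81/3.31 = 1.547, the competitive rate law is v = Vmax[S] / (αKm + [S]).
v = 27.2×0.287 / (1.547×0.0578 + 0.287) = 7.806/0.3764 = 20.7 nmol/s.

20.7 nmol/s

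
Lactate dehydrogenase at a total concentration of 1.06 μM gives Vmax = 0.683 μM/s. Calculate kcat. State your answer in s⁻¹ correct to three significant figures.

0.644 s⁻¹

kcat = Vmax/[E]total = 0.683 μM/s / 1.06 μM = 0.644 s⁻¹.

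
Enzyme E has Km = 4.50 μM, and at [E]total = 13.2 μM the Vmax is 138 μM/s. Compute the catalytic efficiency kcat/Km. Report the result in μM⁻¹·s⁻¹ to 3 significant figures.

kcat = Vmax/[E]total = 138/13.2 = 10.5 s⁻¹.
kcat/Km = 10.5/4.50 = 2.32 μM⁻¹·s⁻¹.

2.32 μM⁻¹·s⁻¹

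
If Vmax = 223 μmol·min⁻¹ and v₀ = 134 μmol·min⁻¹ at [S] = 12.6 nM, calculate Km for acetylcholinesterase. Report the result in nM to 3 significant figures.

8.37 nM

v/Vmax = 134/223 = 0.6009 = [S]/(Km+[S]).
So Km + [S] = [S]/0.6009 = 20.97 nM, giving Km = 20.97 − 12.6 = 8.37 nM.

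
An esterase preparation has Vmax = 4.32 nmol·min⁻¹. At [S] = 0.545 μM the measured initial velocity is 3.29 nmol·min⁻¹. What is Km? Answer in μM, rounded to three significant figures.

From v = Vmax[S]/(Km+[S]), Km = [S](Vmax − v)/v.
Km = 0.545 × (4.32 − 3.29) / 3.29 = 0.5614/3.29 = 0.171 μM.

0.171 μM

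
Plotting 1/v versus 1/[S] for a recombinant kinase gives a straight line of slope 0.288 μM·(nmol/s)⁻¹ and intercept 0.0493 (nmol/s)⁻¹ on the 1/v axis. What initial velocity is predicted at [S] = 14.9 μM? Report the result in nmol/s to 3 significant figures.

The y-intercept is 1/Vmax, so Vmax = 1/0.0493 = 20.3 nmol/s.
The slope is Km/Vmax, so Km = 0.288 × 20.3 = 5.84 μM.
Then v = 20.3 × 14.9/(5.84 + 14.9) = 14.6 nmol/s.

14.6 nmol/s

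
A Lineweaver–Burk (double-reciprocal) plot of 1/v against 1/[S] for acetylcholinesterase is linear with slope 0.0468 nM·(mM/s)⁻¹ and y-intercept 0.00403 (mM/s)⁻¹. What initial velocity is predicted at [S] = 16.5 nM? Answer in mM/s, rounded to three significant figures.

146 mM/s

The y-intercept is 1/Vmax, so Vmax = 1/0.00403 = 248 mM/s.
The slope is Km/Vmax, so Km = 0.0468 × 248 = 11.6 nM.
Then v = 248 × 16.5/(11.6 + 16.5) = 146 mM/s.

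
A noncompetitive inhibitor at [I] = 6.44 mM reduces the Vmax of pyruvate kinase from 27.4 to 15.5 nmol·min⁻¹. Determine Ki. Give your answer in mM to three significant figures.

8.39 mM

Noncompetitive: Vmax,app = Vmax/α with α = 1 + [I]/Ki.
α = Vmax/Vmax,app = 27.4/15.5 = 1.768.
Since α = 1 + [I]/Ki, [I]/Ki = 1.768 − 1 = 0.7677 and Ki = 6.44/0.7677 = 8.39 mM.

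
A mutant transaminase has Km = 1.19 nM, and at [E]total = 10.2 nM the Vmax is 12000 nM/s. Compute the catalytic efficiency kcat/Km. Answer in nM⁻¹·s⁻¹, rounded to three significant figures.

989 nM⁻¹·s⁻¹

kcat = Vmax/[E]total = 12000/10.2 = 1180 s⁻¹.
kcat/Km = 1180/1.19 = 989 nM⁻¹·s⁻¹.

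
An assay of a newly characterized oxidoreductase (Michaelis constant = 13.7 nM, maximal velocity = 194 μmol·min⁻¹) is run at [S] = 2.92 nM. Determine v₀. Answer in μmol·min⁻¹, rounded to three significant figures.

34.1 μmol·min⁻¹

v = Vmax·[S]/(Km + [S]) = 194 × 2.92 / (13.7 + 2.92)
  = 566.5 / 16.62 = 34.1 μmol·min⁻¹.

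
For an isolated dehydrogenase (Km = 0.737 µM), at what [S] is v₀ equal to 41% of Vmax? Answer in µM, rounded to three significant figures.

0.512 µM

v/Vmax = [S]/(Km+[S]) = 0.41, so [S] = Km·0.41/(1 − 0.41) = 0.737 × 0.6949.
[S] = 0.512 µM.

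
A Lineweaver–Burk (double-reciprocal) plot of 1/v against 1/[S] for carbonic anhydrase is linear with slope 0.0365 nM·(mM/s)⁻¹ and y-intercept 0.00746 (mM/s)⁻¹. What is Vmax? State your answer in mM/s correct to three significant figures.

134 mM/s

The y-intercept of a Lineweaver–Burk plot equals 1/Vmax, so Vmax = 1/0.00746 = 134 mM/s.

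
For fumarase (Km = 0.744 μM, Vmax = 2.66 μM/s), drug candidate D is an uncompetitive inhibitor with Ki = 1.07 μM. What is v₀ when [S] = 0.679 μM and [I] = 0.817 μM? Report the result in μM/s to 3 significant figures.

α = 1 + [I]/Ki = 1 + 0.817/1.07 = 1.764.
For an uncompetitive inhibitor, both parameters are divided by α, giving Vmax/α and Km/α: Km,app = 0.422 μM, Vmax,app = 1.51 μM/s.
v = Vmax,app·[S]/(Km,app + [S]) = 1.51 × 0.679/(0.422 + 0.679) = 0.930 μM/s.

0.930 μM/s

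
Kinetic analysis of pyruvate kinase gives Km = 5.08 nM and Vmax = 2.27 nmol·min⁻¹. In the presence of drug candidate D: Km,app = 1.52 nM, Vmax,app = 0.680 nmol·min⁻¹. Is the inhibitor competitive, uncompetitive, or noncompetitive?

Both Km and Vmax decrease by the same factor (~3.34-fold) — characteristic of uncompetitive inhibition.

uncompetitive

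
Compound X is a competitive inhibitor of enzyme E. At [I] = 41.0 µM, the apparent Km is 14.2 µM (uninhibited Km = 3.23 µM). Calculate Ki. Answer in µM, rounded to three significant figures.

Competitive: Km,app = α·Km with α = 1 + [I]/Ki.
α = Km,app/Km = 14.2/3.23 = 4.396.
Ki = [I]/(α − 1) = 41.0/3.396 = 12.1 µM.

12.1 µM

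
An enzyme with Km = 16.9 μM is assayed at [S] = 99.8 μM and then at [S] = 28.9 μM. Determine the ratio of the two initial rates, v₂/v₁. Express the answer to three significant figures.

The fractional saturations are [S]/(Km+[S]) = 99.8/116.7 = 0.8552 and 28.9/45.80 = 0.6310.
v₂/v₁ is just their ratio: 0.6310/0.8552 = 0.738.

0.738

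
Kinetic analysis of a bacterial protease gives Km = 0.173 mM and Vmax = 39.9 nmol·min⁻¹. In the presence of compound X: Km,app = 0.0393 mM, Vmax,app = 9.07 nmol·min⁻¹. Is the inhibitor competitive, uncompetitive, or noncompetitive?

uncompetitive

Both Km and Vmax decrease by the same factor (~4.40-fold) — characteristic of uncompetitive inhibition.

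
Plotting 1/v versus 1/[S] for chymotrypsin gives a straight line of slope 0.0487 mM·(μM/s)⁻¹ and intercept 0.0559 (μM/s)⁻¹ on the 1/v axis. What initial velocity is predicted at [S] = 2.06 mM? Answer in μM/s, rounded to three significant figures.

12.6 μM/s

The y-intercept is 1/Vmax, so Vmax = 1/0.0559 = 17.9 μM/s.
The slope is Km/Vmax, so Km = 0.0487 × 17.9 = 0.871 mM.
Then v = 17.9 × 2.06/(0.871 + 2.06) = 12.6 μM/s.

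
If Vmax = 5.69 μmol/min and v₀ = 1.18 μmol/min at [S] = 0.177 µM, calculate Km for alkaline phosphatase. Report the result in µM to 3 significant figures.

v/Vmax = 1.18/5.69 = 0.2074 = [S]/(Km+[S]).
So Km + [S] = [S]/0.2074 = 0.8535 µM, giving Km = 0.8535 − 0.177 = 0.677 µM.

0.677 µM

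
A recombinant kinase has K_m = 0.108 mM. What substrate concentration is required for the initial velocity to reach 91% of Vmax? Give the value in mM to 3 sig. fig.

v/Vmax = [S]/(Km+[S]) = 0.91, so [S] = Km·0.91/(1 − 0.91) = 0.108 × 10.11.
[S] = 1.09 mM.

1.09 mM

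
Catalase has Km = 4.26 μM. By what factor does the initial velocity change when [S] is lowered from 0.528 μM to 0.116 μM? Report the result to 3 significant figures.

The fractional saturations are [S]/(Km+[S]) = 0.528/4.788 = 0.1103 and 0.116/4.376 = 0.02651.
v₂/v₁ is just their ratio: 0.02651/0.1103 = 0.240.

0.240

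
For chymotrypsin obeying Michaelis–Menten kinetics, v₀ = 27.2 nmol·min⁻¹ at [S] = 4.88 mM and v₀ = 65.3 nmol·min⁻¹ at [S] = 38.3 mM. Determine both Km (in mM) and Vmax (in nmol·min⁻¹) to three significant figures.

Km = 9.85 mM; Vmax = 82.1 nmol·min⁻¹

In reciprocal form, 1/v = (Km/Vmax)·(1/[S]) + 1/Vmax. The two points give (1/[S], 1/v) = (0.2049, 0.03676) and (0.02611, 0.01531).
Slope = (0.03676 − 0.01531)/(0.2049 − 0.02611) = 0.1200; intercept = 0.03676 − 0.1200×0.2049 = 0.01218.
Vmax = 1/intercept = 82.1 nmol·min⁻¹; Km = slope × Vmax = 0.1200 × 82.1 = 9.85 mM.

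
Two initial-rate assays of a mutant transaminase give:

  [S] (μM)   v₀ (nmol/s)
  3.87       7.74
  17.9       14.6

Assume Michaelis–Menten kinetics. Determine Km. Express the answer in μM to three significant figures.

In reciprocal form, 1/v = (Km/Vmax)·(1/[S]) + 1/Vmax. The two points give (1/[S], 1/v) = (0.2584, 0.1292) and (0.05587, 0.06849).
Slope = (0.1292 − 0.06849)/(0.2584 − 0.05587) = 0.2997; intercept = 0.1292 − 0.2997×0.2584 = 0.05175.
Vmax = 1/intercept = 19.3 nmol/s; Km = slope × Vmax = 0.2997 × 19.3 = 5.79 μM.

5.79 μM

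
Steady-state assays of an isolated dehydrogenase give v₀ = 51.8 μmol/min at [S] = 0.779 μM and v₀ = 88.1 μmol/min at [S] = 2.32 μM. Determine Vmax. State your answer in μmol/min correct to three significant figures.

136 μmol/min

In reciprocal form, 1/v = (Km/Vmax)·(1/[S]) + 1/Vmax. The two points give (1/[S], 1/v) = (1.284, 0.01931) and (0.4310, 0.01135).
Slope = (0.01931 − 0.01135)/(1.284 − 0.4310) = 0.009329; intercept = 0.01931 − 0.009329×1.284 = 0.007330.
Vmax = 1/intercept = 136 μmol/min; Km = slope × Vmax = 0.009329 × 136 = 1.27 μM.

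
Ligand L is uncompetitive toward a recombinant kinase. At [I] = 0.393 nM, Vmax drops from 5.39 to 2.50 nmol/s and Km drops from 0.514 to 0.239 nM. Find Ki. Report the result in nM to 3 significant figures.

Uncompetitive: Vmax,app = Vmax/α (and Km,app = Km/α) with α = 1 + [I]/Ki.
α = Vmax/Vmax,app = 5.39/2.50 = 2.156.
Since α = 1 + [I]/Ki, [I]/Ki = 2.156 − 1 = 1.156 and Ki = 0.393/1.156 = 0.340 nM.

0.340 nM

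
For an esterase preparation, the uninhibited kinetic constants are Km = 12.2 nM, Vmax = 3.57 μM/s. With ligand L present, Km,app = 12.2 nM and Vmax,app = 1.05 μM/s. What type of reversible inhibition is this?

Vmax decreases (3.57 → 1.05 μM/s) while Km is unchanged — pure noncompetitive inhibition.

noncompetitive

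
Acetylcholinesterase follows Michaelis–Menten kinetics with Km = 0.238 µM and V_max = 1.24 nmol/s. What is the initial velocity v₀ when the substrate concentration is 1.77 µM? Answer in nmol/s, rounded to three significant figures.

[S]/(Km+[S]) = 1.77/2.008 = 0.8815, the fractional saturation.
v = 0.8815 × Vmax = 0.8815 × 1.24 = 1.09 nmol/s.

1.09 nmol/s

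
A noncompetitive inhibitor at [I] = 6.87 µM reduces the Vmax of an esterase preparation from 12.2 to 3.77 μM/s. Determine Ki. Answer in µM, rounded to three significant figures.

Noncompetitive: Vmax,app = Vmax/α with α = 1 + [I]/Ki.
α = Vmax/Vmax,app = 12.2/3.77 = 3.236.
Ki = [I]/(α − 1) = 6.87/2.236 = 3.07 µM.

3.07 µM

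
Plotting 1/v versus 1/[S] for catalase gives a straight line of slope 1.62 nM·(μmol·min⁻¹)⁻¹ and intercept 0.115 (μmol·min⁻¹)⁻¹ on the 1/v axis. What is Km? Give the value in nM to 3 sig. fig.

14.1 nM

y-intercept = 1/Vmax ⇒ Vmax = 8.70 μmol·min⁻¹; slope = Km/Vmax ⇒ Km = slope × Vmax.
Km = 1.62 × 8.70 = 14.1 nM.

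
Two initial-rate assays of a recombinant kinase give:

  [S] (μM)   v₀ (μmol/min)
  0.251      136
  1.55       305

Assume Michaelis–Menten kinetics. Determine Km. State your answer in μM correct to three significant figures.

0.490 μM

From v = Vmax[S]/(Km+[S]), each point gives Vmax = v(Km+[S])/[S].
Equating: 136(Km+0.251)/0.251 = 305(Km+1.55)/1.55.
541.8·Km + 136 = 196.8·Km + 305, so (541.8 − 196.8)·Km = 305 − 136.
Km = 169.0/345.1 = 0.490 μM; then Vmax = 136(0.490+0.251)/0.251 = 401 μmol/min.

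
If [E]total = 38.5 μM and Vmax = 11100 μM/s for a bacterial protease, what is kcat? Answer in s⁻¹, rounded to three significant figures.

288 s⁻¹

kcat = Vmax/[E]total = 11100 μM/s / 38.5 μM = 288 s⁻¹.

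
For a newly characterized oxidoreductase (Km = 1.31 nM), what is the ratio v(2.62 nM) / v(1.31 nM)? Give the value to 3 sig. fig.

Since Vmax cancels, v₂/v₁ = [S]₂(Km+[S]₁) / [S]₁(Km+[S]₂).
= 2.62×(1.31+1.31) / (1.31×(1.31+2.62)) = 6.864/5.148 = 1.33.

1.33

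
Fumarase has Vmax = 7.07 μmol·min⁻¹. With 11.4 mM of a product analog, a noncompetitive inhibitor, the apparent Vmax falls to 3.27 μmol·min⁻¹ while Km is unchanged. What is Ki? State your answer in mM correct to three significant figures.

9.81 mM

Noncompetitive: Vmax,app = Vmax/α with α = 1 + [I]/Ki.
α = Vmax/Vmax,app = 7.07/3.27 = 2.162.
Ki = [I]/(α − 1) = 11.4/1.162 = 9.81 mM.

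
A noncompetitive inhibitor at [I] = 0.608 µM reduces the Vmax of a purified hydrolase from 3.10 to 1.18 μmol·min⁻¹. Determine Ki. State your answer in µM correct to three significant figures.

Noncompetitive: Vmax,app = Vmax/α with α = 1 + [I]/Ki.
α = Vmax/Vmax,app = 3.10/1.18 = 2.627.
Since α = 1 + [I]/Ki, [I]/Ki = 2.627 − 1 = 1.627 and Ki = 0.608/1.627 = 0.374 µM.

0.374 µM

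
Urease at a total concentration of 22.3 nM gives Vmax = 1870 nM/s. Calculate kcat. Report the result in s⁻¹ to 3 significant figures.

83.9 s⁻¹

kcat = Vmax/[E]total = 1870 nM/s / 22.3 nM = 83.9 s⁻¹.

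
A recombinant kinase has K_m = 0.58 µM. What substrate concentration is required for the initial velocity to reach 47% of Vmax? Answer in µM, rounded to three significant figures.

0.514 µM

v/Vmax = [S]/(Km+[S]) = 0.47, so [S] = Km·0.47/(1 − 0.47) = 0.58 × 0.8868.
[S] = 0.514 µM.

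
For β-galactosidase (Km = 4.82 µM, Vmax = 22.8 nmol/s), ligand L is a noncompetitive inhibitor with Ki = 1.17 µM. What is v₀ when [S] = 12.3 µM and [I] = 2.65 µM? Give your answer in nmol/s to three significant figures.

α = 1 + [I]/Ki = 1 + 2.65/1.17 = 3.265.
For a noncompetitive inhibitor, Vmax is reduced to Vmax/α while Km is unchanged: Km,app = 4.82 µM, Vmax,app = 6.98 nmol/s.
v = Vmax,app·[S]/(Km,app + [S]) = 6.98 × 12.3/(4.82 + 12.3) = 5.02 nmol/s.

5.02 nmol/s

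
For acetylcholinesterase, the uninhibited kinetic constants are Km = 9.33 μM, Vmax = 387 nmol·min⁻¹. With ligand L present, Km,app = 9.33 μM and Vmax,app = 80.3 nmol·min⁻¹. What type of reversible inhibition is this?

Vmax decreases (387 → 80.3 nmol·min⁻¹) while Km is unchanged — pure noncompetitive inhibition.

noncompetitive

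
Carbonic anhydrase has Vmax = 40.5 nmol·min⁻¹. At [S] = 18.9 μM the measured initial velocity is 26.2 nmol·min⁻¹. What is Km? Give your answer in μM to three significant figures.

v/Vmax = 26.2/40.5 = 0.6469 = [S]/(Km+[S]).
So Km + [S] = [S]/0.6469 = 29.22 μM, giving Km = 29.22 − 18.9 = 10.3 μM.

10.3 μM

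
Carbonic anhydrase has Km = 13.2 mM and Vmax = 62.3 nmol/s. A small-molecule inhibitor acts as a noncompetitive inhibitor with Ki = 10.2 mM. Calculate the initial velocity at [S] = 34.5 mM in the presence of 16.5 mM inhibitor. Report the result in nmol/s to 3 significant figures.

With α = 1 + [I]/Ki = 1 + 16.5/10.2 = 2.618, the noncompetitive rate law is v = (Vmax/α)·[S] / (Km + [S]).
v = (62.3/2.618)×34.5 / (13.2 + 34.5) = 821.1/47.70 = 17.2 nmol/s.

17.2 nmol/s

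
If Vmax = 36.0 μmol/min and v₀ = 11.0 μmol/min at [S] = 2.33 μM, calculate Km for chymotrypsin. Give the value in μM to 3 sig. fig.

v/Vmax = 11.0/36.0 = 0.3056 = [S]/(Km+[S]).
So Km + [S] = [S]/0.3056 = 7.625 μM, giving Km = 7.625 − 2.33 = 5.30 μM.

5.30 μM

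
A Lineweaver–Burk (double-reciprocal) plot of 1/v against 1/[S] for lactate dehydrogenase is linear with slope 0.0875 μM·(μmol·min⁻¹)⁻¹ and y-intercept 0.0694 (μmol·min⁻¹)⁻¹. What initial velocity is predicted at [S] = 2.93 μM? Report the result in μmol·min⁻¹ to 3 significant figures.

10.1 μmol·min⁻¹

The y-intercept is 1/Vmax, so Vmax = 1/0.0694 = 14.4 μmol·min⁻¹.
The slope is Km/Vmax, so Km = 0.0875 × 14.4 = 1.26 μM.
Then v = 14.4 × 2.93/(1.26 + 2.93) = 10.1 μmol·min⁻¹.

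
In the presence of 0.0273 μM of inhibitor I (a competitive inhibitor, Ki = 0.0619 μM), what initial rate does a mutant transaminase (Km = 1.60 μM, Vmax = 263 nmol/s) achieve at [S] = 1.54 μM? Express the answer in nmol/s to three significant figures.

105 nmol/s

With α = 1 + [I]/Ki = 1 + 0.0273/0.0619 = 1.441, the competitive rate law is v = Vmax[S] / (αKm + [S]).
v = 263×1.54 / (1.441×1.60 + 1.54) = 405.0/3.846 = 105 nmol/s.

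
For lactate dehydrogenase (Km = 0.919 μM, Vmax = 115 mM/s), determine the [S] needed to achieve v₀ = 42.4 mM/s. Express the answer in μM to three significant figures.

Rearranging v = Vmax[S]/(Km+[S]) gives [S] = Km·v/(Vmax − v).
[S] = 0.919 × 42.4 / (115 − 42.4) = 38.97/72.60 = 0.537 μM.

0.537 μM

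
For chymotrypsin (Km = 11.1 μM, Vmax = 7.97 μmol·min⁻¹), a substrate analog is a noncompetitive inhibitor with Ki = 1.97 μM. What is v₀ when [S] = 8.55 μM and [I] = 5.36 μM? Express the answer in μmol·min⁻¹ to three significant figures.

0.932 μmol·min⁻¹

α = 1 + [I]/Ki = 1 + 5.36/1.97 = 3.721.
For a noncompetitive inhibitor, Vmax is reduced to Vmax/α while Km is unchanged: Km,app = 11.1 μM, Vmax,app = 2.14 μmol·min⁻¹.
v = Vmax,app·[S]/(Km,app + [S]) = 2.14 × 8.55/(11.1 + 8.55) = 0.932 μmol·min⁻¹.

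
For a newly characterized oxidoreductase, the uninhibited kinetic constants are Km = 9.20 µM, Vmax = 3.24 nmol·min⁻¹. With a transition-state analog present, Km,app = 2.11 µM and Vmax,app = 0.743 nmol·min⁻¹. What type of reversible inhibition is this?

Both Km and Vmax decrease by the same factor (~4.36-fold) — characteristic of uncompetitive inhibition.

uncompetitive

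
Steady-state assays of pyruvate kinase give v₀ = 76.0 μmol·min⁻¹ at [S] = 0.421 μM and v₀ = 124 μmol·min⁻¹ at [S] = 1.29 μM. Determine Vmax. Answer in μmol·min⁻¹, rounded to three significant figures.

179 μmol·min⁻¹

In reciprocal form, 1/v = (Km/Vmax)·(1/[S]) + 1/Vmax. The two points give (1/[S], 1/v) = (2.375, 0.01316) and (0.7752, 0.008065).
Slope = (0.01316 − 0.008065)/(2.375 − 0.7752) = 0.003183; intercept = 0.01316 − 0.003183×2.375 = 0.005597.
Vmax = 1/intercept = 179 μmol·min⁻¹; Km = slope × Vmax = 0.003183 × 179 = 0.569 μM.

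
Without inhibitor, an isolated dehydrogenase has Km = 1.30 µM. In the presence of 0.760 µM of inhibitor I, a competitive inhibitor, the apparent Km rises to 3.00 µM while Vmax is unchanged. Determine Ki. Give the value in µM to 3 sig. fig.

Competitive: Km,app = α·Km with α = 1 + [I]/Ki.
α = Km,app/Km = 3.00/1.30 = 2.308.
Ki = [I]/(α − 1) = 0.760/1.308 = 0.581 µM.

0.581 µM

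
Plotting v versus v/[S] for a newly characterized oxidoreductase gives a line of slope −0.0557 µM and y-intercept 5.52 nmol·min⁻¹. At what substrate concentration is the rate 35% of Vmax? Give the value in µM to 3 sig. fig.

0.0300 µM

The Eadie–Hofstee slope gives Km = 0.0557 µM (slope = −Km).
v/Vmax = [S]/(Km+[S]) = 0.35 ⇒ [S] = Km·0.35/(1−0.35) = 0.0557 × 0.5385 = 0.0300 µM.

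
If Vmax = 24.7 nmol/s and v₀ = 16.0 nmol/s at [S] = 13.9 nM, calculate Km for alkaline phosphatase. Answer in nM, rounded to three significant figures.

7.56 nM

From v = Vmax[S]/(Km+[S]), Km = [S](Vmax − v)/v.
Km = 13.9 × (24.7 − 16.0) / 16.0 = 120.9/16.0 = 7.56 nM.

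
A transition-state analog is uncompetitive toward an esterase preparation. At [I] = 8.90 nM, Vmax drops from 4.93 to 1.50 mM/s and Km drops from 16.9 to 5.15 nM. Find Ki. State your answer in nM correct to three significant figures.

Uncompetitive: Vmax,app = Vmax/α (and Km,app = Km/α) with α = 1 + [I]/Ki.
α = Vmax/Vmax,app = 4.93/1.50 = 3.287.
Ki = [I]/(α − 1) = 8.90/2.287 = 3.89 nM.

3.89 nM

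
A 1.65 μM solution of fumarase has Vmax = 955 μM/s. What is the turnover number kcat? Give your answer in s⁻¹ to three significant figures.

kcat = Vmax/[E]total = 955 μM/s / 1.65 μM = 579 s⁻¹.

579 s⁻¹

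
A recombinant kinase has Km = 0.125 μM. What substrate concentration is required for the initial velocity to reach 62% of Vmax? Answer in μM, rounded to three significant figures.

v/Vmax = [S]/(Km+[S]) = 0.62, so [S] = Km·0.62/(1 − 0.62) = 0.125 × 1.632.
[S] = 0.204 μM.

0.204 μM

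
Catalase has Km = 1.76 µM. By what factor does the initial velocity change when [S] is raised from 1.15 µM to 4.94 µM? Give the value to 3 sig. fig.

1.87

Since Vmax cancels, v₂/v₁ = [S]₂(Km+[S]₁) / [S]₁(Km+[S]₂).
= 4.94×(1.76+1.15) / (1.15×(1.76+4.94)) = 14.38/7.705 = 1.87.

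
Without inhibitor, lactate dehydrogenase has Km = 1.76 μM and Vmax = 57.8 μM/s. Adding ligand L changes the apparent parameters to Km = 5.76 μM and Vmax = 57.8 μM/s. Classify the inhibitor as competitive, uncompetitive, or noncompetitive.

competitive

Km increases (1.76 → 5.76 μM) while Vmax is unchanged — the hallmark of competitive inhibition.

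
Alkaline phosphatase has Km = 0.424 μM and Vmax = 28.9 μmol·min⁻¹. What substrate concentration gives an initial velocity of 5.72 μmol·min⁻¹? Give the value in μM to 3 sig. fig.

0.105 μM

Rearranging v = Vmax[S]/(Km+[S]) gives [S] = Km·v/(Vmax − v).
[S] = 0.424 × 5.72 / (28.9 − 5.72) = 2.425/23.18 = 0.105 μM.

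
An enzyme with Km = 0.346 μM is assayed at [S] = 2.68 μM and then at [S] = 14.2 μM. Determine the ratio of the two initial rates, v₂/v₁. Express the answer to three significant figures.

1.10

Since Vmax cancels, v₂/v₁ = [S]₂(Km+[S]₁) / [S]₁(Km+[S]₂).
= 14.2×(0.346+2.68) / (2.68×(0.346+14.2)) = 42.97/38.98 = 1.10.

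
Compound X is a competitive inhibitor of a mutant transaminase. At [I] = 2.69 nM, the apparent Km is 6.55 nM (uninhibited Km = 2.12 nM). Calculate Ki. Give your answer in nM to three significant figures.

Competitive: Km,app = α·Km with α = 1 + [I]/Ki.
α = Km,app/Km = 6.55/2.12 = 3.090.
Since α = 1 + [I]/Ki, [I]/Ki = 3.090 − 1 = 2.090 and Ki = 2.69/2.090 = 1.29 nM.

1.29 nM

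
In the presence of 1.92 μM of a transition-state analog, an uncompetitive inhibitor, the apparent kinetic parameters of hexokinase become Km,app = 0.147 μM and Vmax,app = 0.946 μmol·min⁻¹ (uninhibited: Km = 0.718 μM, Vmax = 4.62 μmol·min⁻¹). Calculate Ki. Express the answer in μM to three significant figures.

Uncompetitive: Vmax,app = Vmax/α (and Km,app = Km/α) with α = 1 + [I]/Ki.
α = Vmax/Vmax,app = 4.62/0.946 = 4.884.
Since α = 1 + [I]/Ki, [I]/Ki = 4.884 − 1 = 3.884 and Ki = 1.92/3.884 = 0.494 μM.

0.494 μM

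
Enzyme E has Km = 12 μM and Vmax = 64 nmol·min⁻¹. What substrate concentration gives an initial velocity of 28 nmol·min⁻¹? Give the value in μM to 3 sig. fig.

9.33 μM

Rearranging v = Vmax[S]/(Km+[S]) gives [S] = Km·v/(Vmax − v).
[S] = 12 × 28 / (64 − 28) = 336.0/36.00 = 9.33 μM.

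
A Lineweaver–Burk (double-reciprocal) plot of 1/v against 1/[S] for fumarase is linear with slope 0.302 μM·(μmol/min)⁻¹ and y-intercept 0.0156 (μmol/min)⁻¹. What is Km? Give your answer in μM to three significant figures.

y-intercept = 1/Vmax ⇒ Vmax = 64.1 μmol/min; slope = Km/Vmax ⇒ Km = slope × Vmax.
Km = 0.302 × 64.1 = 19.4 μM.

19.4 μM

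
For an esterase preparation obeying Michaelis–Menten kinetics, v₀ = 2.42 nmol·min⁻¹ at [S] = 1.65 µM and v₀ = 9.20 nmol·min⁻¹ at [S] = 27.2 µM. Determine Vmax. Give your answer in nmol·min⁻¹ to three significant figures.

From v = Vmax[S]/(Km+[S]), each point gives Vmax = v(Km+[S])/[S].
Equating: 2.42(Km+1.65)/1.65 = 9.20(Km+27.2)/27.2.
1.467·Km + 2.42 = 0.3382·Km + 9.20, so (1.467 − 0.3382)·Km = 9.20 − 2.42.
Km = 6.780/1.128 = 6.01 µM; then Vmax = 2.42(6.01+1.65)/1.65 = 11.2 nmol·min⁻¹.

11.2 nmol·min⁻¹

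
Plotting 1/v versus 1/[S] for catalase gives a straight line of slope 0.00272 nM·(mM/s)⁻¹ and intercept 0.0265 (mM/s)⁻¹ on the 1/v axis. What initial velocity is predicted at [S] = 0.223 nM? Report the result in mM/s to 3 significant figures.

The y-intercept is 1/Vmax, so Vmax = 1/0.0265 = 37.7 mM/s.
The slope is Km/Vmax, so Km = 0.00272 × 37.7 = 0.103 nM.
Then v = 37.7 × 0.223/(0.103 + 0.223) = 25.8 mM/s.

25.8 mM/s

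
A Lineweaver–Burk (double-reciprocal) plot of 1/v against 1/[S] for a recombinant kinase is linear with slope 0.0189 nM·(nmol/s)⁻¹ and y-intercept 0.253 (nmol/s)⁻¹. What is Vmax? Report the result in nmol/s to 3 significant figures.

The y-intercept of a Lineweaver–Burk plot equals 1/Vmax, so Vmax = 1/0.253 = 3.95 nmol/s.

3.95 nmol/s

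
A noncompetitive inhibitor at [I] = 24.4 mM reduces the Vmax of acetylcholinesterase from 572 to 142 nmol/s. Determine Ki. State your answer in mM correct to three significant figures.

8.06 mM

Noncompetitive: Vmax,app = Vmax/α with α = 1 + [I]/Ki.
α = Vmax/Vmax,app = 572/142 = 4.028.
Since α = 1 + [I]/Ki, [I]/Ki = 4.028 − 1 = 3.028 and Ki = 24.4/3.028 = 8.06 mM.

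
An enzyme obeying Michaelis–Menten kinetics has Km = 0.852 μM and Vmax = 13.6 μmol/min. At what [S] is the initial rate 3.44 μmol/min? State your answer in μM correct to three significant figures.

The required fractional saturation is v/Vmax = 3.44/13.6 = 0.2529.
Then [S]/(Km+[S]) = 0.2529 ⇒ [S] = 0.852 × 0.2529/(1 − 0.2529) = 0.288 μM.

0.288 μM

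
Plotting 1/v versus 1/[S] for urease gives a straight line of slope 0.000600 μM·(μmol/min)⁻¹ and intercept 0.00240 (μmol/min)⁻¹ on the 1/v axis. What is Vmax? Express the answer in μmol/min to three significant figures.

417 μmol/min

The y-intercept of a Lineweaver–Burk plot equals 1/Vmax, so Vmax = 1/0.00240 = 417 μmol/min.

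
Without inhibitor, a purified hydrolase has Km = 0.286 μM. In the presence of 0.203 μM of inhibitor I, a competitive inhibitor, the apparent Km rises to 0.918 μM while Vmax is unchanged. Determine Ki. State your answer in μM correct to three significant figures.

Competitive: Km,app = α·Km with α = 1 + [I]/Ki.
α = Km,app/Km = 0.918/0.286 = 3.210.
Since α = 1 + [I]/Ki, [I]/Ki = 3.210 − 1 = 2.210 and Ki = 0.203/2.210 = 0.0919 μM.

0.0919 μM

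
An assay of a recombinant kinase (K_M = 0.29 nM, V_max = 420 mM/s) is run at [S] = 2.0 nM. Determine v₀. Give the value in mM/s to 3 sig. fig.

367 mM/s

[S]/(Km+[S]) = 2.0/2.290 = 0.8734, the fractional saturation.
v = 0.8734 × Vmax = 0.8734 × 420 = 367 mM/s.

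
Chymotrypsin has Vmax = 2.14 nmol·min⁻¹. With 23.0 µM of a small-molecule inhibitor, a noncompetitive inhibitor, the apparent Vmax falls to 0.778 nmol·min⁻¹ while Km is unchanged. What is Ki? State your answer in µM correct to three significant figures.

13.1 µM

Noncompetitive: Vmax,app = Vmax/α with α = 1 + [I]/Ki.
α = Vmax/Vmax,app = 2.14/0.778 = 2.751.
Ki = [I]/(α − 1) = 23.0/1.751 = 13.1 µM.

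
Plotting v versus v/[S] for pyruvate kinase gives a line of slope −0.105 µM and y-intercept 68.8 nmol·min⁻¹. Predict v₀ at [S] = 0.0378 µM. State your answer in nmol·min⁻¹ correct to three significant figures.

In the Eadie–Hofstee form v = Vmax − Km·(v/[S]), the slope is −Km and the intercept is Vmax, so Km = 0.105 µM and Vmax = 68.8 nmol·min⁻¹.
v = 68.8 × 0.0378/(0.105 + 0.0378) = 18.2 nmol·min⁻¹.

18.2 nmol·min⁻¹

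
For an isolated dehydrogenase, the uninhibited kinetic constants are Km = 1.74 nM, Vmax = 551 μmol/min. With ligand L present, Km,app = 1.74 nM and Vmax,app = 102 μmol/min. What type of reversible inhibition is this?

Vmax decreases (551 → 102 μmol/min) while Km is unchanged — pure noncompetitive inhibition.

noncompetitive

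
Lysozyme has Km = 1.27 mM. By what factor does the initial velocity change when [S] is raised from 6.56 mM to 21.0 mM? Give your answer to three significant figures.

The fractional saturations are [S]/(Km+[S]) = 6.56/7.830 = 0.8378 and 21.0/22.27 = 0.9430.
v₂/v₁ is just their ratio: 0.9430/0.8378 = 1.13.

1.13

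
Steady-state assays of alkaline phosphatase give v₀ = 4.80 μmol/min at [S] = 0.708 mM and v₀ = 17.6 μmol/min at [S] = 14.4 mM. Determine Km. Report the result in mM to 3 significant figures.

2.30 mM

In reciprocal form, 1/v = (Km/Vmax)·(1/[S]) + 1/Vmax. The two points give (1/[S], 1/v) = (1.412, 0.2083) and (0.06944, 0.05682).
Slope = (0.2083 − 0.05682)/(1.412 − 0.06944) = 0.1128; intercept = 0.2083 − 0.1128×1.412 = 0.04898.
Vmax = 1/intercept = 20.4 μmol/min; Km = slope × Vmax = 0.1128 × 20.4 = 2.30 mM.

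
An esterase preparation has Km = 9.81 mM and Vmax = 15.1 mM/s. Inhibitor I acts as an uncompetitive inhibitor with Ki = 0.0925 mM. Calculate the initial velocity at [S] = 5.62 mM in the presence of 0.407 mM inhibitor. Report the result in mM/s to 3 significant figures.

2.11 mM/s

α = 1 + [I]/Ki = 1 + 0.407/0.0925 = 5.400.
For an uncompetitive inhibitor, both parameters are divided by α, giving Vmax/α and Km/α: Km,app = 1.82 mM, Vmax,app = 2.80 mM/s.
v = Vmax,app·[S]/(Km,app + [S]) = 2.80 × 5.62/(1.82 + 5.62) = 2.11 mM/s.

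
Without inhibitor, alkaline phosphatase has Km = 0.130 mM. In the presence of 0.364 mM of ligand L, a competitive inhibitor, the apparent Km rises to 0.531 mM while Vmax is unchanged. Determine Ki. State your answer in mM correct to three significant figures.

0.118 mM

Competitive: Km,app = α·Km with α = 1 + [I]/Ki.
α = Km,app/Km = 0.531/0.130 = 4.085.
Ki = [I]/(α − 1) = 0.364/3.085 = 0.118 mM.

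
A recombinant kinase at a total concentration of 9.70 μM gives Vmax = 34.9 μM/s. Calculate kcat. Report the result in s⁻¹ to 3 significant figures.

kcat = Vmax/[E]total = 34.9 μM/s / 9.70 μM = 3.60 s⁻¹.

3.60 s⁻¹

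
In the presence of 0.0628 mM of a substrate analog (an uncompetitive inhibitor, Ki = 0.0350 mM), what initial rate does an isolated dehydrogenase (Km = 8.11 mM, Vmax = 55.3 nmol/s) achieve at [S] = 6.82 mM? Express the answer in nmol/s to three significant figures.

13.9 nmol/s

With α = 1 + [I]/Ki = 1 + 0.0628/0.0350 = 2.794, the uncompetitive rate law is v = (Vmax/α)·[S] / (Km/α + [S]).
v = (55.3/2.794)×6.82 / (8.11/2.794 + 6.82) = 135.0/9.722 = 13.9 nmol/s.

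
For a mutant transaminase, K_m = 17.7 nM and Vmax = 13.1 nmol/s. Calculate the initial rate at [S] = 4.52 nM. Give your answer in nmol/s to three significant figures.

2.66 nmol/s

v = Vmax·[S]/(Km + [S]) = 13.1 × 4.52 / (17.7 + 4.52)
  = 59.21 / 22.22 = 2.66 nmol/s.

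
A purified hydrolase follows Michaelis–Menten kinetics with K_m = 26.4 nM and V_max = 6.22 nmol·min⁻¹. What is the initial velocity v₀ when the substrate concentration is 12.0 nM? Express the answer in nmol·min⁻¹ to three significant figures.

v = Vmax·[S]/(Km + [S]) = 6.22 × 12.0 / (26.4 + 12.0)
  = 74.64 / 38.40 = 1.94 nmol·min⁻¹.

1.94 nmol·min⁻¹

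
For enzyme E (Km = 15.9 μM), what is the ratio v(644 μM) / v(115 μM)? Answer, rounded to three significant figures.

1.11

The fractional saturations are [S]/(Km+[S]) = 115/130.9 = 0.8785 and 644/659.9 = 0.9759.
v₂/v₁ is just their ratio: 0.9759/0.8785 = 1.11.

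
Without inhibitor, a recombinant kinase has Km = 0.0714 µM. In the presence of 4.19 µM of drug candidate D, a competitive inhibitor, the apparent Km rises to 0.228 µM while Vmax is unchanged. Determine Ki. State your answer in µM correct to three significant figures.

1.91 µM

Competitive: Km,app = α·Km with α = 1 + [I]/Ki.
α = Km,app/Km = 0.228/0.0714 = 3.193.
Since α = 1 + [I]/Ki, [I]/Ki = 3.193 − 1 = 2.193 and Ki = 4.19/2.193 = 1.91 µM.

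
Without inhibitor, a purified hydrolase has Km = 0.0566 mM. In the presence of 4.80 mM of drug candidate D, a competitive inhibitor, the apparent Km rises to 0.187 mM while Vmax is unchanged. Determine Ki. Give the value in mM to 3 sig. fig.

2.08 mM

Competitive: Km,app = α·Km with α = 1 + [I]/Ki.
α = Km,app/Km = 0.187/0.0566 = 3.304.
Since α = 1 + [I]/Ki, [I]/Ki = 3.304 − 1 = 2.304 and Ki = 4.80/2.304 = 2.08 mM.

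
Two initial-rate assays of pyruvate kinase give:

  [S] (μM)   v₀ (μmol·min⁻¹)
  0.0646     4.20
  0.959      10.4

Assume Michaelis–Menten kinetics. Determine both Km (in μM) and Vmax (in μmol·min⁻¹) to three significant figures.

Km = 0.114 μM; Vmax = 11.6 μmol·min⁻¹

From v = Vmax[S]/(Km+[S]), each point gives Vmax = v(Km+[S])/[S].
Equating: 4.20(Km+0.0646)/0.0646 = 10.4(Km+0.959)/0.959.
65.02·Km + 4.20 = 10.84·Km + 10.4, so (65.02 − 10.84)·Km = 10.4 − 4.20.
Km = 6.200/54.17 = 0.114 μM; then Vmax = 4.20(0.114+0.0646)/0.0646 = 11.6 μmol·min⁻¹.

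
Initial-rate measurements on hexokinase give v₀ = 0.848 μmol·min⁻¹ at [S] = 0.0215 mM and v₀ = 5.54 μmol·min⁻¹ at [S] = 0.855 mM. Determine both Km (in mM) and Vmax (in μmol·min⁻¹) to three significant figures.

Km = 0.142 mM; Vmax = 6.46 μmol·min⁻¹

From v = Vmax[S]/(Km+[S]), each point gives Vmax = v(Km+[S])/[S].
Equating: 0.848(Km+0.0215)/0.0215 = 5.54(Km+0.855)/0.855.
39.44·Km + 0.848 = 6.480·Km + 5.54, so (39.44 − 6.480)·Km = 5.54 − 0.848.
Km = 4.692/32.96 = 0.142 mM; then Vmax = 0.848(0.142+0.0215)/0.0215 = 6.46 μmol·min⁻¹.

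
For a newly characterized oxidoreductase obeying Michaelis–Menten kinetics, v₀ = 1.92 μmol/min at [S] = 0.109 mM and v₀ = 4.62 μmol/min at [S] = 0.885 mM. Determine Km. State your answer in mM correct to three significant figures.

From v = Vmax[S]/(Km+[S]), each point gives Vmax = v(Km+[S])/[S].
Equating: 1.92(Km+0.109)/0.109 = 4.62(Km+0.885)/0.885.
17.61·Km + 1.92 = 5.220·Km + 4.62, so (17.61 − 5.220)·Km = 4.62 − 1.92.
Km = 2.700/12.39 = 0.218 mM; then Vmax = 1.92(0.218+0.109)/0.109 = 5.76 μmol/min.

0.218 mM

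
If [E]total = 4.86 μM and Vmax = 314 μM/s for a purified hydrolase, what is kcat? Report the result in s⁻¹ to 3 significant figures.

kcat = Vmax/[E]total = 314 μM/s / 4.86 μM = 64.6 s⁻¹.

64.6 s⁻¹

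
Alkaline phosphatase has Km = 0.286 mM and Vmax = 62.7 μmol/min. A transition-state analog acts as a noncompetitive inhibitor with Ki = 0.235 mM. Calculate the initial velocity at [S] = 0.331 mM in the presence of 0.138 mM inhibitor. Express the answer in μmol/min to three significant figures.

21.2 μmol/min

With α = 1 + [I]/Ki = 1 + 0.138/0.235 = 1.587, the noncompetitive rate law is v = (Vmax/α)·[S] / (Km + [S]).
v = (62.7/1.587)×0.331 / (0.286 + 0.331) = 13.08/0.6170 = 21.2 μmol/min.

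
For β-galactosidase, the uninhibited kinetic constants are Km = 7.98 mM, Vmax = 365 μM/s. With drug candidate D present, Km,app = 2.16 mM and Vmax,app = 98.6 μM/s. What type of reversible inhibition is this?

uncompetitive

Both Km and Vmax decrease by the same factor (~3.70-fold) — characteristic of uncompetitive inhibition.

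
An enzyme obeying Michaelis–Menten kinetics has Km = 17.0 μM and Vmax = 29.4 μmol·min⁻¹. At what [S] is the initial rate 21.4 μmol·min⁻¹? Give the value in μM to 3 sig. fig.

45.5 μM

Rearranging v = Vmax[S]/(Km+[S]) gives [S] = Km·v/(Vmax − v).
[S] = 17.0 × 21.4 / (29.4 − 21.4) = 363.8/8.000 = 45.5 μM.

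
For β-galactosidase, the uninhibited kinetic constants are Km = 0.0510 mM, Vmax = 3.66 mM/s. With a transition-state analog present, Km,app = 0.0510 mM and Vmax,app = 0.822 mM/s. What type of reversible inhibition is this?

noncompetitive

Vmax decreases (3.66 → 0.822 mM/s) while Km is unchanged — pure noncompetitive inhibition.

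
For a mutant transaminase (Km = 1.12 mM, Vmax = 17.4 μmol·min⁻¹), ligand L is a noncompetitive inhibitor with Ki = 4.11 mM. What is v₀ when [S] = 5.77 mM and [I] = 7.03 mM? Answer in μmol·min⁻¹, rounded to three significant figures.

5.38 μmol·min⁻¹

With α = 1 + [I]/Ki = 1 + 7.03/4.11 = 2.710, the noncompetitive rate law is v = (Vmax/α)·[S] / (Km + [S]).
v = (17.4/2.710)×5.77 / (1.12 + 5.77) = 37.04/6.890 = 5.38 μmol·min⁻¹.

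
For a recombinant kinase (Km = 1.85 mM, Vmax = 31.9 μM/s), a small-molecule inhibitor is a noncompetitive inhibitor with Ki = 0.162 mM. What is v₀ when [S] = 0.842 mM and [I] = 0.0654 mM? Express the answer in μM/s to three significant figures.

With α = 1 + [I]/Ki = 1 + 0.0654/0.162 = 1.404, the noncompetitive rate law is v = (Vmax/α)·[S] / (Km + [S]).
v = (31.9/1.404)×0.842 / (1.85 + 0.842) = 19.13/2.692 = 7.11 μM/s.

7.11 μM/s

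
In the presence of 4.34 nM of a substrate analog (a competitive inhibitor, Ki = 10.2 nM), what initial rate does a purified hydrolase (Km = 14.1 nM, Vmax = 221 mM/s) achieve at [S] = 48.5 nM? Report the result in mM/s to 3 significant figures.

156 mM/s

With α = 1 + [I]/Ki = 1 + 4.34/10.2 = 1.425, the competitive rate law is v = Vmax[S] / (αKm + [S]).
v = 221×48.5 / (1.425×14.1 + 48.5) = 10720/68.60 = 156 mM/s.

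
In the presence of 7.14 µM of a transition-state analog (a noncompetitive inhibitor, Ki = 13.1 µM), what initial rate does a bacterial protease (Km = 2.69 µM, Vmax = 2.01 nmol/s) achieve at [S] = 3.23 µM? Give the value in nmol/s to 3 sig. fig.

0.710 nmol/s

α = 1 + [I]/Ki = 1 + 7.14/13.1 = 1.545.
For a noncompetitive inhibitor, Vmax is reduced to Vmax/α while Km is unchanged: Km,app = 2.69 µM, Vmax,app = 1.30 nmol/s.
v = Vmax,app·[S]/(Km,app + [S]) = 1.30 × 3.23/(2.69 + 3.23) = 0.710 nmol/s.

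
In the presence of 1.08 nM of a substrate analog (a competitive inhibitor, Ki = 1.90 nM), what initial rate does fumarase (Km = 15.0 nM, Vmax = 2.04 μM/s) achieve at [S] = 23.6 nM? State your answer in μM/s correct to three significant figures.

1.02 μM/s

α = 1 + [I]/Ki = 1 + 1.08/1.90 = 1.568.
For a competitive inhibitor, Vmax is unchanged and the apparent Km becomes α·Km: Km,app = 23.5 nM, Vmax,app = 2.04 μM/s.
v = Vmax,app·[S]/(Km,app + [S]) = 2.04 × 23.6/(23.5 + 23.6) = 1.02 μM/s.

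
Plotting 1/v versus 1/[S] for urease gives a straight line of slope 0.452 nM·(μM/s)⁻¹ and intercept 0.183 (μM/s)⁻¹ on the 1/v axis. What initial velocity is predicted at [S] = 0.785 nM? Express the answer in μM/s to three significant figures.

1.32 μM/s

The y-intercept is 1/Vmax, so Vmax = 1/0.183 = 5.46 μM/s.
The slope is Km/Vmax, so Km = 0.452 × 5.46 = 2.47 nM.
Then v = 5.46 × 0.785/(2.47 + 0.785) = 1.32 μM/s.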